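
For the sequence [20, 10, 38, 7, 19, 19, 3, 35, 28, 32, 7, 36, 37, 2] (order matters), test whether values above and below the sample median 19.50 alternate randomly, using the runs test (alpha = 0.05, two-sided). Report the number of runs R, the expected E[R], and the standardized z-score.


Step 1: Compute median = 19.50; label A = above, B = below.
Labels in order: ABABBBBAAABAAB  (n_A = 7, n_B = 7)
Step 2: Count runs R = 8.
Step 3: Under H0 (random ordering), E[R] = 2*n_A*n_B/(n_A+n_B) + 1 = 2*7*7/14 + 1 = 8.0000.
        Var[R] = 2*n_A*n_B*(2*n_A*n_B - n_A - n_B) / ((n_A+n_B)^2 * (n_A+n_B-1)) = 8232/2548 = 3.2308.
        SD[R] = 1.7974.
Step 4: R = E[R], so z = 0 with no continuity correction.
Step 5: Two-sided p-value via normal approximation = 2*(1 - Phi(|z|)) = 1.000000.
Step 6: alpha = 0.05. fail to reject H0.

R = 8, z = 0.0000, p = 1.000000, fail to reject H0.


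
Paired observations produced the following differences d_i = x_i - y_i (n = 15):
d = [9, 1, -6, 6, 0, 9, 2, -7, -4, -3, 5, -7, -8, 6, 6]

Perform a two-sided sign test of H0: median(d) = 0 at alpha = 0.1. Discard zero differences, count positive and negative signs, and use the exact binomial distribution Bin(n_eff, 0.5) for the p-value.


Step 1: Discard zero differences. Original n = 15; n_eff = number of nonzero differences = 14.
Nonzero differences (with sign): +9, +1, -6, +6, +9, +2, -7, -4, -3, +5, -7, -8, +6, +6
Step 2: Count signs: positive = 8, negative = 6.
Step 3: Under H0: P(positive) = 0.5, so the number of positives S ~ Bin(14, 0.5).
Step 4: Two-sided exact p-value = sum of Bin(14,0.5) probabilities at or below the observed probability = 0.790527.
Step 5: alpha = 0.1. fail to reject H0.

n_eff = 14, pos = 8, neg = 6, p = 0.790527, fail to reject H0.


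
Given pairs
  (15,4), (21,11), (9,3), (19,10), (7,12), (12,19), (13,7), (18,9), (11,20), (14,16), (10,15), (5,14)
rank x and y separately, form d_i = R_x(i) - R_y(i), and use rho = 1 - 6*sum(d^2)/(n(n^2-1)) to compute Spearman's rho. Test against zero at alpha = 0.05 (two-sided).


Step 1: Rank x and y separately (midranks; no ties here).
rank(x): 15->9, 21->12, 9->3, 19->11, 7->2, 12->6, 13->7, 18->10, 11->5, 14->8, 10->4, 5->1
rank(y): 4->2, 11->6, 3->1, 10->5, 12->7, 19->11, 7->3, 9->4, 20->12, 16->10, 15->9, 14->8
Step 2: d_i = R_x(i) - R_y(i); compute d_i^2.
  (9-2)^2=49, (12-6)^2=36, (3-1)^2=4, (11-5)^2=36, (2-7)^2=25, (6-11)^2=25, (7-3)^2=16, (10-4)^2=36, (5-12)^2=49, (8-10)^2=4, (4-9)^2=25, (1-8)^2=49
sum(d^2) = 354.
Step 3: rho = 1 - 6*354 / (12*(12^2 - 1)) = 1 - 2124/1716 = -0.237762.
Step 4: Under H0, t = rho * sqrt((n-2)/(1-rho^2)) = -0.7741 ~ t(10).
Step 5: Two-sided p-value from the t-distribution with 10 df = 0.456801.
Step 6: alpha = 0.05. fail to reject H0.

rho = -0.2378, p = 0.456801, fail to reject H0 at alpha = 0.05.


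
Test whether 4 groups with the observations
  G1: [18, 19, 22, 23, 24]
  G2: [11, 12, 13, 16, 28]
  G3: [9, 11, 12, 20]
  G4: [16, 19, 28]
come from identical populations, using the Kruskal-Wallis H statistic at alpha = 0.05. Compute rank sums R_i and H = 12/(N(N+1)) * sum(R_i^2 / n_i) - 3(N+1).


Step 1: Combine all N = 17 observations and assign midranks.
sorted (value, group, rank): (9,G3,1), (11,G2,2.5), (11,G3,2.5), (12,G2,4.5), (12,G3,4.5), (13,G2,6), (16,G2,7.5), (16,G4,7.5), (18,G1,9), (19,G1,10.5), (19,G4,10.5), (20,G3,12), (22,G1,13), (23,G1,14), (24,G1,15), (28,G2,16.5), (28,G4,16.5)
Step 2: Sum ranks within each group.
R_1 = 61.5 (n_1 = 5)
R_2 = 37 (n_2 = 5)
R_3 = 20 (n_3 = 4)
R_4 = 34.5 (n_4 = 3)
Step 3: H = 12/(N(N+1)) * sum(R_i^2/n_i) - 3(N+1)
     = 12/(17*18) * (61.5^2/5 + 37^2/5 + 20^2/4 + 34.5^2/3) - 3*18
     = 0.039216 * 1527 - 54
     = 5.882353.
Step 4: Ties present; correction factor C = 1 - 30/(17^3 - 17) = 0.993873. Corrected H = 5.882353 / 0.993873 = 5.918619.
Step 5: Under H0, H ~ chi^2(3); p-value = 0.115637.
Step 6: alpha = 0.05. fail to reject H0.

H = 5.9186, df = 3, p = 0.115637, fail to reject H0.


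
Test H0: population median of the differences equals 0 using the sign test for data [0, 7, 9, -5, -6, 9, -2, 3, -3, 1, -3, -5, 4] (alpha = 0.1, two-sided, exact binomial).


Step 1: Discard zero differences. Original n = 13; n_eff = number of nonzero differences = 12.
Nonzero differences (with sign): +7, +9, -5, -6, +9, -2, +3, -3, +1, -3, -5, +4
Step 2: Count signs: positive = 6, negative = 6.
Step 3: Under H0: P(positive) = 0.5, so the number of positives S ~ Bin(12, 0.5).
Step 4: Two-sided exact p-value = sum of Bin(12,0.5) probabilities at or below the observed probability = 1.000000.
Step 5: alpha = 0.1. fail to reject H0.

n_eff = 12, pos = 6, neg = 6, p = 1.000000, fail to reject H0.


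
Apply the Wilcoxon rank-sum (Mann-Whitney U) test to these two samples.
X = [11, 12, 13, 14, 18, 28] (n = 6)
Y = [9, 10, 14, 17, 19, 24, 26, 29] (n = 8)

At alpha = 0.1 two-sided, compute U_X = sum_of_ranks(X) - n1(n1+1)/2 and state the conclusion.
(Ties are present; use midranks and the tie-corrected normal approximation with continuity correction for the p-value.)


Step 1: Combine and sort all 14 observations; assign midranks.
sorted (value, group): (9,Y), (10,Y), (11,X), (12,X), (13,X), (14,X), (14,Y), (17,Y), (18,X), (19,Y), (24,Y), (26,Y), (28,X), (29,Y)
ranks: 9->1, 10->2, 11->3, 12->4, 13->5, 14->6.5, 14->6.5, 17->8, 18->9, 19->10, 24->11, 26->12, 28->13, 29->14
Step 2: Rank sum for X: R1 = 3 + 4 + 5 + 6.5 + 9 + 13 = 40.5.
Step 3: U_X = R1 - n1(n1+1)/2 = 40.5 - 6*7/2 = 40.5 - 21 = 19.5.
       U_Y = n1*n2 - U_X = 48 - 19.5 = 28.5.
Step 4: Ties are present, so use the tie-corrected normal approximation (with continuity correction) for the p-value.
Step 5: p-value = 0.605180; compare to alpha = 0.1. fail to reject H0.

U_X = 19.5, p = 0.605180, fail to reject H0 at alpha = 0.1.


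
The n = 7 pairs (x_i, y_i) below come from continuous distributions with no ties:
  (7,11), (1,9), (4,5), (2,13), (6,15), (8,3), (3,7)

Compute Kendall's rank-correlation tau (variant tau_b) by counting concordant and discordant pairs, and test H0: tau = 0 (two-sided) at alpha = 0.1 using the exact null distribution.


Step 1: Enumerate the 21 unordered pairs (i,j) with i<j and classify each by sign(x_j-x_i) * sign(y_j-y_i).
  (1,2):dx=-6,dy=-2->C; (1,3):dx=-3,dy=-6->C; (1,4):dx=-5,dy=+2->D; (1,5):dx=-1,dy=+4->D
  (1,6):dx=+1,dy=-8->D; (1,7):dx=-4,dy=-4->C; (2,3):dx=+3,dy=-4->D; (2,4):dx=+1,dy=+4->C
  (2,5):dx=+5,dy=+6->C; (2,6):dx=+7,dy=-6->D; (2,7):dx=+2,dy=-2->D; (3,4):dx=-2,dy=+8->D
  (3,5):dx=+2,dy=+10->C; (3,6):dx=+4,dy=-2->D; (3,7):dx=-1,dy=+2->D; (4,5):dx=+4,dy=+2->C
  (4,6):dx=+6,dy=-10->D; (4,7):dx=+1,dy=-6->D; (5,6):dx=+2,dy=-12->D; (5,7):dx=-3,dy=-8->C
  (6,7):dx=-5,dy=+4->D
Step 2: C = 8, D = 13, total pairs = 21.
Step 3: tau = (C - D)/(n(n-1)/2) = (8 - 13)/21 = -0.238095.
Step 4: Exact two-sided p-value (enumerate n! = 5040 permutations of y under H0): p = 0.561905.
Step 5: alpha = 0.1. fail to reject H0.

tau_b = -0.2381 (C=8, D=13), p = 0.561905, fail to reject H0.


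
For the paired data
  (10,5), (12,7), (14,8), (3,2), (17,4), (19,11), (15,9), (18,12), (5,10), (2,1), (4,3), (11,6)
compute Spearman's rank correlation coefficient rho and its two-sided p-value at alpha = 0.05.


Step 1: Rank x and y separately (midranks; no ties here).
rank(x): 10->5, 12->7, 14->8, 3->2, 17->10, 19->12, 15->9, 18->11, 5->4, 2->1, 4->3, 11->6
rank(y): 5->5, 7->7, 8->8, 2->2, 4->4, 11->11, 9->9, 12->12, 10->10, 1->1, 3->3, 6->6
Step 2: d_i = R_x(i) - R_y(i); compute d_i^2.
  (5-5)^2=0, (7-7)^2=0, (8-8)^2=0, (2-2)^2=0, (10-4)^2=36, (12-11)^2=1, (9-9)^2=0, (11-12)^2=1, (4-10)^2=36, (1-1)^2=0, (3-3)^2=0, (6-6)^2=0
sum(d^2) = 74.
Step 3: rho = 1 - 6*74 / (12*(12^2 - 1)) = 1 - 444/1716 = 0.741259.
Step 4: Under H0, t = rho * sqrt((n-2)/(1-rho^2)) = 3.4923 ~ t(10).
Step 5: Two-sided p-value from the t-distribution with 10 df = 0.005801.
Step 6: alpha = 0.05. reject H0.

rho = 0.7413, p = 0.005801, reject H0 at alpha = 0.05.


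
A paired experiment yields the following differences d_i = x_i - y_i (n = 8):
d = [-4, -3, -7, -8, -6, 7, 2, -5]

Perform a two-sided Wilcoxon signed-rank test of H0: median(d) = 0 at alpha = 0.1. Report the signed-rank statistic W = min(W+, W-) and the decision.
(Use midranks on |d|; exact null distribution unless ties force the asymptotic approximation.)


Step 1: Drop any zero differences (none here) and take |d_i|.
|d| = [4, 3, 7, 8, 6, 7, 2, 5]
Step 2: Midrank |d_i| (ties get averaged ranks).
ranks: |4|->3, |3|->2, |7|->6.5, |8|->8, |6|->5, |7|->6.5, |2|->1, |5|->4
Step 3: Attach original signs; sum ranks with positive sign and with negative sign.
W+ = 6.5 + 1 = 7.5
W- = 3 + 2 + 6.5 + 8 + 5 + 4 = 28.5
(Check: W+ + W- = 36 should equal n(n+1)/2 = 36.)
Step 4: Test statistic W = min(W+, W-) = 7.5.
Step 5: Ties in |d|, so use the tie-corrected normal approximation.
        E[W] = n(n+1)/4 = 8*9/4 = 18.
        Tie groups: |d|=7 (t=2); sum(t^3 - t) = 6.
        Var[W] = n(n+1)(2n+1)/24 - sum(t^3-t)/48 = 1224/24 - 6/48 = 50.875.
        z = (W - E[W]) / sqrt(Var[W]) = (7.5 - 18) / 7.1327 = -1.4721.
        Two-sided p = 2*Phi(z) = 0.140994.
Step 6: alpha = 0.1. fail to reject H0.

W+ = 7.5, W- = 28.5, W = min = 7.5, p = 0.140994, fail to reject H0.


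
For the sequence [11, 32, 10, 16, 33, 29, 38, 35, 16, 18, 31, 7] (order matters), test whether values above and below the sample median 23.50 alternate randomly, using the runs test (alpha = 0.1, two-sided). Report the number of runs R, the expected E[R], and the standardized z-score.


Step 1: Compute median = 23.50; label A = above, B = below.
Labels in order: BABBAAAABBAB  (n_A = 6, n_B = 6)
Step 2: Count runs R = 7.
Step 3: Under H0 (random ordering), E[R] = 2*n_A*n_B/(n_A+n_B) + 1 = 2*6*6/12 + 1 = 7.0000.
        Var[R] = 2*n_A*n_B*(2*n_A*n_B - n_A - n_B) / ((n_A+n_B)^2 * (n_A+n_B-1)) = 4320/1584 = 2.7273.
        SD[R] = 1.6514.
Step 4: R = E[R], so z = 0 with no continuity correction.
Step 5: Two-sided p-value via normal approximation = 2*(1 - Phi(|z|)) = 1.000000.
Step 6: alpha = 0.1. fail to reject H0.

R = 7, z = 0.0000, p = 1.000000, fail to reject H0.


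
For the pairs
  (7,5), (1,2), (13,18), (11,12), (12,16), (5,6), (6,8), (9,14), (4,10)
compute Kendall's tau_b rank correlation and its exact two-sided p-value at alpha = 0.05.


Step 1: Enumerate the 36 unordered pairs (i,j) with i<j and classify each by sign(x_j-x_i) * sign(y_j-y_i).
  (1,2):dx=-6,dy=-3->C; (1,3):dx=+6,dy=+13->C; (1,4):dx=+4,dy=+7->C; (1,5):dx=+5,dy=+11->C
  (1,6):dx=-2,dy=+1->D; (1,7):dx=-1,dy=+3->D; (1,8):dx=+2,dy=+9->C; (1,9):dx=-3,dy=+5->D
  (2,3):dx=+12,dy=+16->C; (2,4):dx=+10,dy=+10->C; (2,5):dx=+11,dy=+14->C; (2,6):dx=+4,dy=+4->C
  (2,7):dx=+5,dy=+6->C; (2,8):dx=+8,dy=+12->C; (2,9):dx=+3,dy=+8->C; (3,4):dx=-2,dy=-6->C
  (3,5):dx=-1,dy=-2->C; (3,6):dx=-8,dy=-12->C; (3,7):dx=-7,dy=-10->C; (3,8):dx=-4,dy=-4->C
  (3,9):dx=-9,dy=-8->C; (4,5):dx=+1,dy=+4->C; (4,6):dx=-6,dy=-6->C; (4,7):dx=-5,dy=-4->C
  (4,8):dx=-2,dy=+2->D; (4,9):dx=-7,dy=-2->C; (5,6):dx=-7,dy=-10->C; (5,7):dx=-6,dy=-8->C
  (5,8):dx=-3,dy=-2->C; (5,9):dx=-8,dy=-6->C; (6,7):dx=+1,dy=+2->C; (6,8):dx=+4,dy=+8->C
  (6,9):dx=-1,dy=+4->D; (7,8):dx=+3,dy=+6->C; (7,9):dx=-2,dy=+2->D; (8,9):dx=-5,dy=-4->C
Step 2: C = 30, D = 6, total pairs = 36.
Step 3: tau = (C - D)/(n(n-1)/2) = (30 - 6)/36 = 0.666667.
Step 4: Exact two-sided p-value (enumerate n! = 362880 permutations of y under H0): p = 0.012665.
Step 5: alpha = 0.05. reject H0.

tau_b = 0.6667 (C=30, D=6), p = 0.012665, reject H0.


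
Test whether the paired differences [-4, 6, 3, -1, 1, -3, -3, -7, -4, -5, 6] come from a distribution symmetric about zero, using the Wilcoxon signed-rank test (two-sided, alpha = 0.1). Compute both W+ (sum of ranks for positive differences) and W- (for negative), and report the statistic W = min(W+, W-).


Step 1: Drop any zero differences (none here) and take |d_i|.
|d| = [4, 6, 3, 1, 1, 3, 3, 7, 4, 5, 6]
Step 2: Midrank |d_i| (ties get averaged ranks).
ranks: |4|->6.5, |6|->9.5, |3|->4, |1|->1.5, |1|->1.5, |3|->4, |3|->4, |7|->11, |4|->6.5, |5|->8, |6|->9.5
Step 3: Attach original signs; sum ranks with positive sign and with negative sign.
W+ = 9.5 + 4 + 1.5 + 9.5 = 24.5
W- = 6.5 + 1.5 + 4 + 4 + 11 + 6.5 + 8 = 41.5
(Check: W+ + W- = 66 should equal n(n+1)/2 = 66.)
Step 4: Test statistic W = min(W+, W-) = 24.5.
Step 5: Ties in |d|, so use the tie-corrected normal approximation.
        E[W] = n(n+1)/4 = 11*12/4 = 33.
        Tie groups: |d|=1 (t=2), |d|=3 (t=3), |d|=4 (t=2), |d|=6 (t=2); sum(t^3 - t) = 42.
        Var[W] = n(n+1)(2n+1)/24 - sum(t^3-t)/48 = 3036/24 - 42/48 = 125.625.
        z = (W - E[W]) / sqrt(Var[W]) = (24.5 - 33) / 11.2083 = -0.7584.
        Two-sided p = 2*Phi(z) = 0.448230.
Step 6: alpha = 0.1. fail to reject H0.

W+ = 24.5, W- = 41.5, W = min = 24.5, p = 0.448230, fail to reject H0.


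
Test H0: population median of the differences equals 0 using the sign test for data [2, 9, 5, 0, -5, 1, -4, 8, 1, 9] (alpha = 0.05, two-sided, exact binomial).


Step 1: Discard zero differences. Original n = 10; n_eff = number of nonzero differences = 9.
Nonzero differences (with sign): +2, +9, +5, -5, +1, -4, +8, +1, +9
Step 2: Count signs: positive = 7, negative = 2.
Step 3: Under H0: P(positive) = 0.5, so the number of positives S ~ Bin(9, 0.5).
Step 4: Two-sided exact p-value = sum of Bin(9,0.5) probabilities at or below the observed probability = 0.179688.
Step 5: alpha = 0.05. fail to reject H0.

n_eff = 9, pos = 7, neg = 2, p = 0.179688, fail to reject H0.


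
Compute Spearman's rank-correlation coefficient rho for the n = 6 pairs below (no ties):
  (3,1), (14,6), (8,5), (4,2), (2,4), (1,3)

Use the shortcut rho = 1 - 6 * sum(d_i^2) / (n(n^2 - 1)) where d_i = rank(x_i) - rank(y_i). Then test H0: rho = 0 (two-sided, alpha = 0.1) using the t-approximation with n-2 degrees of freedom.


Step 1: Rank x and y separately (midranks; no ties here).
rank(x): 3->3, 14->6, 8->5, 4->4, 2->2, 1->1
rank(y): 1->1, 6->6, 5->5, 2->2, 4->4, 3->3
Step 2: d_i = R_x(i) - R_y(i); compute d_i^2.
  (3-1)^2=4, (6-6)^2=0, (5-5)^2=0, (4-2)^2=4, (2-4)^2=4, (1-3)^2=4
sum(d^2) = 16.
Step 3: rho = 1 - 6*16 / (6*(6^2 - 1)) = 1 - 96/210 = 0.542857.
Step 4: Under H0, t = rho * sqrt((n-2)/(1-rho^2)) = 1.2928 ~ t(4).
Step 5: Two-sided p-value from the t-distribution with 4 df = 0.265703.
Step 6: alpha = 0.1. fail to reject H0.

rho = 0.5429, p = 0.265703, fail to reject H0 at alpha = 0.1.


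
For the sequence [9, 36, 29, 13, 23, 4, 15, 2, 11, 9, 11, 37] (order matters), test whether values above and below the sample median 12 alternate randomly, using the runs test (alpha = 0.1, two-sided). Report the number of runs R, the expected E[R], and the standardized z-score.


Step 1: Compute median = 12; label A = above, B = below.
Labels in order: BAAAABABBBBA  (n_A = 6, n_B = 6)
Step 2: Count runs R = 6.
Step 3: Under H0 (random ordering), E[R] = 2*n_A*n_B/(n_A+n_B) + 1 = 2*6*6/12 + 1 = 7.0000.
        Var[R] = 2*n_A*n_B*(2*n_A*n_B - n_A - n_B) / ((n_A+n_B)^2 * (n_A+n_B-1)) = 4320/1584 = 2.7273.
        SD[R] = 1.6514.
Step 4: Continuity-corrected z = (R + 0.5 - E[R]) / SD[R] = (6 + 0.5 - 7.0000) / 1.6514 = -0.3028.
Step 5: Two-sided p-value via normal approximation = 2*(1 - Phi(|z|)) = 0.762069.
Step 6: alpha = 0.1. fail to reject H0.

R = 6, z = -0.3028, p = 0.762069, fail to reject H0.


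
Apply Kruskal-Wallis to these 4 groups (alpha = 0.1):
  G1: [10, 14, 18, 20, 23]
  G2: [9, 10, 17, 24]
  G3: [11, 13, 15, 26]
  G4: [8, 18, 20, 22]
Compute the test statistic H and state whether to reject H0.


Step 1: Combine all N = 17 observations and assign midranks.
sorted (value, group, rank): (8,G4,1), (9,G2,2), (10,G1,3.5), (10,G2,3.5), (11,G3,5), (13,G3,6), (14,G1,7), (15,G3,8), (17,G2,9), (18,G1,10.5), (18,G4,10.5), (20,G1,12.5), (20,G4,12.5), (22,G4,14), (23,G1,15), (24,G2,16), (26,G3,17)
Step 2: Sum ranks within each group.
R_1 = 48.5 (n_1 = 5)
R_2 = 30.5 (n_2 = 4)
R_3 = 36 (n_3 = 4)
R_4 = 38 (n_4 = 4)
Step 3: H = 12/(N(N+1)) * sum(R_i^2/n_i) - 3(N+1)
     = 12/(17*18) * (48.5^2/5 + 30.5^2/4 + 36^2/4 + 38^2/4) - 3*18
     = 0.039216 * 1388.01 - 54
     = 0.431863.
Step 4: Ties present; correction factor C = 1 - 18/(17^3 - 17) = 0.996324. Corrected H = 0.431863 / 0.996324 = 0.433456.
Step 5: Under H0, H ~ chi^2(3); p-value = 0.933248.
Step 6: alpha = 0.1. fail to reject H0.

H = 0.4335, df = 3, p = 0.933248, fail to reject H0.


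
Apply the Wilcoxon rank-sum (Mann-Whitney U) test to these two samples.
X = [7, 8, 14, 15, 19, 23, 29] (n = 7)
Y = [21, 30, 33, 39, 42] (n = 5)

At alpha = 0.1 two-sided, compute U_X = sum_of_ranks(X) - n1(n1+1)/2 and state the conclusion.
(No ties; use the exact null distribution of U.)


Step 1: Combine and sort all 12 observations; assign midranks.
sorted (value, group): (7,X), (8,X), (14,X), (15,X), (19,X), (21,Y), (23,X), (29,X), (30,Y), (33,Y), (39,Y), (42,Y)
ranks: 7->1, 8->2, 14->3, 15->4, 19->5, 21->6, 23->7, 29->8, 30->9, 33->10, 39->11, 42->12
Step 2: Rank sum for X: R1 = 1 + 2 + 3 + 4 + 5 + 7 + 8 = 30.
Step 3: U_X = R1 - n1(n1+1)/2 = 30 - 7*8/2 = 30 - 28 = 2.
       U_Y = n1*n2 - U_X = 35 - 2 = 33.
Step 4: No ties, so the exact null distribution of U (based on enumerating the C(12,7) = 792 equally likely rank assignments) gives the two-sided p-value.
Step 5: p-value = 0.010101; compare to alpha = 0.1. reject H0.

U_X = 2, p = 0.010101, reject H0 at alpha = 0.1.


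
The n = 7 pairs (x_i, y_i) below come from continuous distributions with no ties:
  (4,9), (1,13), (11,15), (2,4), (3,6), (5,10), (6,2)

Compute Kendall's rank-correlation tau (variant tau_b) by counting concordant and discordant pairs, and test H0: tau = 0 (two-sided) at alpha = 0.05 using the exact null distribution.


Step 1: Enumerate the 21 unordered pairs (i,j) with i<j and classify each by sign(x_j-x_i) * sign(y_j-y_i).
  (1,2):dx=-3,dy=+4->D; (1,3):dx=+7,dy=+6->C; (1,4):dx=-2,dy=-5->C; (1,5):dx=-1,dy=-3->C
  (1,6):dx=+1,dy=+1->C; (1,7):dx=+2,dy=-7->D; (2,3):dx=+10,dy=+2->C; (2,4):dx=+1,dy=-9->D
  (2,5):dx=+2,dy=-7->D; (2,6):dx=+4,dy=-3->D; (2,7):dx=+5,dy=-11->D; (3,4):dx=-9,dy=-11->C
  (3,5):dx=-8,dy=-9->C; (3,6):dx=-6,dy=-5->C; (3,7):dx=-5,dy=-13->C; (4,5):dx=+1,dy=+2->C
  (4,6):dx=+3,dy=+6->C; (4,7):dx=+4,dy=-2->D; (5,6):dx=+2,dy=+4->C; (5,7):dx=+3,dy=-4->D
  (6,7):dx=+1,dy=-8->D
Step 2: C = 12, D = 9, total pairs = 21.
Step 3: tau = (C - D)/(n(n-1)/2) = (12 - 9)/21 = 0.142857.
Step 4: Exact two-sided p-value (enumerate n! = 5040 permutations of y under H0): p = 0.772619.
Step 5: alpha = 0.05. fail to reject H0.

tau_b = 0.1429 (C=12, D=9), p = 0.772619, fail to reject H0.


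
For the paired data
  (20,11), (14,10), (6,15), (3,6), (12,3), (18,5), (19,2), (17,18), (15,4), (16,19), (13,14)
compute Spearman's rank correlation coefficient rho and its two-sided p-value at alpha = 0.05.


Step 1: Rank x and y separately (midranks; no ties here).
rank(x): 20->11, 14->5, 6->2, 3->1, 12->3, 18->9, 19->10, 17->8, 15->6, 16->7, 13->4
rank(y): 11->7, 10->6, 15->9, 6->5, 3->2, 5->4, 2->1, 18->10, 4->3, 19->11, 14->8
Step 2: d_i = R_x(i) - R_y(i); compute d_i^2.
  (11-7)^2=16, (5-6)^2=1, (2-9)^2=49, (1-5)^2=16, (3-2)^2=1, (9-4)^2=25, (10-1)^2=81, (8-10)^2=4, (6-3)^2=9, (7-11)^2=16, (4-8)^2=16
sum(d^2) = 234.
Step 3: rho = 1 - 6*234 / (11*(11^2 - 1)) = 1 - 1404/1320 = -0.063636.
Step 4: Under H0, t = rho * sqrt((n-2)/(1-rho^2)) = -0.1913 ~ t(9).
Step 5: Two-sided p-value from the t-distribution with 9 df = 0.852539.
Step 6: alpha = 0.05. fail to reject H0.

rho = -0.0636, p = 0.852539, fail to reject H0 at alpha = 0.05.


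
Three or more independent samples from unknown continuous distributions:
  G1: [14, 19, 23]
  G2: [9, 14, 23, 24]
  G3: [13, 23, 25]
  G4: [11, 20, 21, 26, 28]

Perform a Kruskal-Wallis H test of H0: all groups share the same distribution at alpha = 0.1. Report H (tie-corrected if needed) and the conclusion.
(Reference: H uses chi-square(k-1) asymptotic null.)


Step 1: Combine all N = 15 observations and assign midranks.
sorted (value, group, rank): (9,G2,1), (11,G4,2), (13,G3,3), (14,G1,4.5), (14,G2,4.5), (19,G1,6), (20,G4,7), (21,G4,8), (23,G1,10), (23,G2,10), (23,G3,10), (24,G2,12), (25,G3,13), (26,G4,14), (28,G4,15)
Step 2: Sum ranks within each group.
R_1 = 20.5 (n_1 = 3)
R_2 = 27.5 (n_2 = 4)
R_3 = 26 (n_3 = 3)
R_4 = 46 (n_4 = 5)
Step 3: H = 12/(N(N+1)) * sum(R_i^2/n_i) - 3(N+1)
     = 12/(15*16) * (20.5^2/3 + 27.5^2/4 + 26^2/3 + 46^2/5) - 3*16
     = 0.050000 * 977.679 - 48
     = 0.883958.
Step 4: Ties present; correction factor C = 1 - 30/(15^3 - 15) = 0.991071. Corrected H = 0.883958 / 0.991071 = 0.891922.
Step 5: Under H0, H ~ chi^2(3); p-value = 0.827377.
Step 6: alpha = 0.1. fail to reject H0.

H = 0.8919, df = 3, p = 0.827377, fail to reject H0.


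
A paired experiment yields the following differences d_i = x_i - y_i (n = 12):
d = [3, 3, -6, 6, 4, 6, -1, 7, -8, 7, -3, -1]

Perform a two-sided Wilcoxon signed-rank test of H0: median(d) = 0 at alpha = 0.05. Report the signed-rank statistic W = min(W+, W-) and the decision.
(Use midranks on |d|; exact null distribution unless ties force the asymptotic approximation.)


Step 1: Drop any zero differences (none here) and take |d_i|.
|d| = [3, 3, 6, 6, 4, 6, 1, 7, 8, 7, 3, 1]
Step 2: Midrank |d_i| (ties get averaged ranks).
ranks: |3|->4, |3|->4, |6|->8, |6|->8, |4|->6, |6|->8, |1|->1.5, |7|->10.5, |8|->12, |7|->10.5, |3|->4, |1|->1.5
Step 3: Attach original signs; sum ranks with positive sign and with negative sign.
W+ = 4 + 4 + 8 + 6 + 8 + 10.5 + 10.5 = 51
W- = 8 + 1.5 + 12 + 4 + 1.5 = 27
(Check: W+ + W- = 78 should equal n(n+1)/2 = 78.)
Step 4: Test statistic W = min(W+, W-) = 27.
Step 5: Ties in |d|, so use the tie-corrected normal approximation.
        E[W] = n(n+1)/4 = 12*13/4 = 39.
        Tie groups: |d|=1 (t=2), |d|=3 (t=3), |d|=6 (t=3), |d|=7 (t=2); sum(t^3 - t) = 60.
        Var[W] = n(n+1)(2n+1)/24 - sum(t^3-t)/48 = 3900/24 - 60/48 = 161.25.
        z = (W - E[W]) / sqrt(Var[W]) = (27 - 39) / 12.6984 = -0.9450.
        Two-sided p = 2*Phi(z) = 0.344659.
Step 6: alpha = 0.05. fail to reject H0.

W+ = 51, W- = 27, W = min = 27, p = 0.344659, fail to reject H0.


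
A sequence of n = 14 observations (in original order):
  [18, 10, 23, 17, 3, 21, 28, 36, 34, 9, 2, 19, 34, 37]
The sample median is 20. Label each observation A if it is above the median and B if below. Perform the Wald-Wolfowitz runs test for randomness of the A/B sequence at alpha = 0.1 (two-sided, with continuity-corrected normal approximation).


Step 1: Compute median = 20; label A = above, B = below.
Labels in order: BBABBAAAABBBAA  (n_A = 7, n_B = 7)
Step 2: Count runs R = 6.
Step 3: Under H0 (random ordering), E[R] = 2*n_A*n_B/(n_A+n_B) + 1 = 2*7*7/14 + 1 = 8.0000.
        Var[R] = 2*n_A*n_B*(2*n_A*n_B - n_A - n_B) / ((n_A+n_B)^2 * (n_A+n_B-1)) = 8232/2548 = 3.2308.
        SD[R] = 1.7974.
Step 4: Continuity-corrected z = (R + 0.5 - E[R]) / SD[R] = (6 + 0.5 - 8.0000) / 1.7974 = -0.8345.
Step 5: Two-sided p-value via normal approximation = 2*(1 - Phi(|z|)) = 0.403986.
Step 6: alpha = 0.1. fail to reject H0.

R = 6, z = -0.8345, p = 0.403986, fail to reject H0.


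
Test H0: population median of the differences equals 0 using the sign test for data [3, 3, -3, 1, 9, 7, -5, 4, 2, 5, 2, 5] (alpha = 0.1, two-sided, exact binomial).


Step 1: Discard zero differences. Original n = 12; n_eff = number of nonzero differences = 12.
Nonzero differences (with sign): +3, +3, -3, +1, +9, +7, -5, +4, +2, +5, +2, +5
Step 2: Count signs: positive = 10, negative = 2.
Step 3: Under H0: P(positive) = 0.5, so the number of positives S ~ Bin(12, 0.5).
Step 4: Two-sided exact p-value = sum of Bin(12,0.5) probabilities at or below the observed probability = 0.038574.
Step 5: alpha = 0.1. reject H0.

n_eff = 12, pos = 10, neg = 2, p = 0.038574, reject H0.


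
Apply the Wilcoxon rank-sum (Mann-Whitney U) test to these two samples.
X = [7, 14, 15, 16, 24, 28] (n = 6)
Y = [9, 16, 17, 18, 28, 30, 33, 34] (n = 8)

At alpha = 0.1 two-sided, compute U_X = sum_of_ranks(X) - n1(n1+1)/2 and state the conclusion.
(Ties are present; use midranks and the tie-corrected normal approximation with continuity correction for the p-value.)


Step 1: Combine and sort all 14 observations; assign midranks.
sorted (value, group): (7,X), (9,Y), (14,X), (15,X), (16,X), (16,Y), (17,Y), (18,Y), (24,X), (28,X), (28,Y), (30,Y), (33,Y), (34,Y)
ranks: 7->1, 9->2, 14->3, 15->4, 16->5.5, 16->5.5, 17->7, 18->8, 24->9, 28->10.5, 28->10.5, 30->12, 33->13, 34->14
Step 2: Rank sum for X: R1 = 1 + 3 + 4 + 5.5 + 9 + 10.5 = 33.
Step 3: U_X = R1 - n1(n1+1)/2 = 33 - 6*7/2 = 33 - 21 = 12.
       U_Y = n1*n2 - U_X = 48 - 12 = 36.
Step 4: Ties are present, so use the tie-corrected normal approximation (with continuity correction) for the p-value.
Step 5: p-value = 0.136773; compare to alpha = 0.1. fail to reject H0.

U_X = 12, p = 0.136773, fail to reject H0 at alpha = 0.1.


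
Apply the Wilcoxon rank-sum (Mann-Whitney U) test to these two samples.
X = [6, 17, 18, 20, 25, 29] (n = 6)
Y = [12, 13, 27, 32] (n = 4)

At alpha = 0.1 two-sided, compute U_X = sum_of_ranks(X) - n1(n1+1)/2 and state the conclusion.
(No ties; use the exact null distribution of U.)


Step 1: Combine and sort all 10 observations; assign midranks.
sorted (value, group): (6,X), (12,Y), (13,Y), (17,X), (18,X), (20,X), (25,X), (27,Y), (29,X), (32,Y)
ranks: 6->1, 12->2, 13->3, 17->4, 18->5, 20->6, 25->7, 27->8, 29->9, 32->10
Step 2: Rank sum for X: R1 = 1 + 4 + 5 + 6 + 7 + 9 = 32.
Step 3: U_X = R1 - n1(n1+1)/2 = 32 - 6*7/2 = 32 - 21 = 11.
       U_Y = n1*n2 - U_X = 24 - 11 = 13.
Step 4: No ties, so the exact null distribution of U (based on enumerating the C(10,6) = 210 equally likely rank assignments) gives the two-sided p-value.
Step 5: p-value = 0.914286; compare to alpha = 0.1. fail to reject H0.

U_X = 11, p = 0.914286, fail to reject H0 at alpha = 0.1.


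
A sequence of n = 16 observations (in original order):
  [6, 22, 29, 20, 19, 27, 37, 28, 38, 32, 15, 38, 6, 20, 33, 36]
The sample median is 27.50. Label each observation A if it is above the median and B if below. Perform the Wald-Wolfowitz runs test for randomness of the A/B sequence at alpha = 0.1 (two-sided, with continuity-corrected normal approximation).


Step 1: Compute median = 27.50; label A = above, B = below.
Labels in order: BBABBBAAAABABBAA  (n_A = 8, n_B = 8)
Step 2: Count runs R = 8.
Step 3: Under H0 (random ordering), E[R] = 2*n_A*n_B/(n_A+n_B) + 1 = 2*8*8/16 + 1 = 9.0000.
        Var[R] = 2*n_A*n_B*(2*n_A*n_B - n_A - n_B) / ((n_A+n_B)^2 * (n_A+n_B-1)) = 14336/3840 = 3.7333.
        SD[R] = 1.9322.
Step 4: Continuity-corrected z = (R + 0.5 - E[R]) / SD[R] = (8 + 0.5 - 9.0000) / 1.9322 = -0.2588.
Step 5: Two-sided p-value via normal approximation = 2*(1 - Phi(|z|)) = 0.795809.
Step 6: alpha = 0.1. fail to reject H0.

R = 8, z = -0.2588, p = 0.795809, fail to reject H0.


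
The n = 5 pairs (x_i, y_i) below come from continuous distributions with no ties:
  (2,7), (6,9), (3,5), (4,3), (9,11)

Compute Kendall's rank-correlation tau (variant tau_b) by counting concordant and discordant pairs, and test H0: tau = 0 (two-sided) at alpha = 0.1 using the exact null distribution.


Step 1: Enumerate the 10 unordered pairs (i,j) with i<j and classify each by sign(x_j-x_i) * sign(y_j-y_i).
  (1,2):dx=+4,dy=+2->C; (1,3):dx=+1,dy=-2->D; (1,4):dx=+2,dy=-4->D; (1,5):dx=+7,dy=+4->C
  (2,3):dx=-3,dy=-4->C; (2,4):dx=-2,dy=-6->C; (2,5):dx=+3,dy=+2->C; (3,4):dx=+1,dy=-2->D
  (3,5):dx=+6,dy=+6->C; (4,5):dx=+5,dy=+8->C
Step 2: C = 7, D = 3, total pairs = 10.
Step 3: tau = (C - D)/(n(n-1)/2) = (7 - 3)/10 = 0.400000.
Step 4: Exact two-sided p-value (enumerate n! = 120 permutations of y under H0): p = 0.483333.
Step 5: alpha = 0.1. fail to reject H0.

tau_b = 0.4000 (C=7, D=3), p = 0.483333, fail to reject H0.


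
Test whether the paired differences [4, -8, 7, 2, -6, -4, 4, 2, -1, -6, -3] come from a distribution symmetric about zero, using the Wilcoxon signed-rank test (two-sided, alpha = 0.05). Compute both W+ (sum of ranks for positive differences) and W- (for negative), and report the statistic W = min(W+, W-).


Step 1: Drop any zero differences (none here) and take |d_i|.
|d| = [4, 8, 7, 2, 6, 4, 4, 2, 1, 6, 3]
Step 2: Midrank |d_i| (ties get averaged ranks).
ranks: |4|->6, |8|->11, |7|->10, |2|->2.5, |6|->8.5, |4|->6, |4|->6, |2|->2.5, |1|->1, |6|->8.5, |3|->4
Step 3: Attach original signs; sum ranks with positive sign and with negative sign.
W+ = 6 + 10 + 2.5 + 6 + 2.5 = 27
W- = 11 + 8.5 + 6 + 1 + 8.5 + 4 = 39
(Check: W+ + W- = 66 should equal n(n+1)/2 = 66.)
Step 4: Test statistic W = min(W+, W-) = 27.
Step 5: Ties in |d|, so use the tie-corrected normal approximation.
        E[W] = n(n+1)/4 = 11*12/4 = 33.
        Tie groups: |d|=2 (t=2), |d|=4 (t=3), |d|=6 (t=2); sum(t^3 - t) = 36.
        Var[W] = n(n+1)(2n+1)/24 - sum(t^3-t)/48 = 3036/24 - 36/48 = 125.75.
        z = (W - E[W]) / sqrt(Var[W]) = (27 - 33) / 11.2138 = -0.5351.
        Two-sided p = 2*Phi(z) = 0.592613.
Step 6: alpha = 0.05. fail to reject H0.

W+ = 27, W- = 39, W = min = 27, p = 0.592613, fail to reject H0.


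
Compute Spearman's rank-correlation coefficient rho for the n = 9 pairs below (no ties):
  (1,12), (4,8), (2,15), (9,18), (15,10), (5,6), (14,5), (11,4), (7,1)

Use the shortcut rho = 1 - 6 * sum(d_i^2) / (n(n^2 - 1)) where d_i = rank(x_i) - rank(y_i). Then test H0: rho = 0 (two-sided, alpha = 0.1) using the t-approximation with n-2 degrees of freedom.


Step 1: Rank x and y separately (midranks; no ties here).
rank(x): 1->1, 4->3, 2->2, 9->6, 15->9, 5->4, 14->8, 11->7, 7->5
rank(y): 12->7, 8->5, 15->8, 18->9, 10->6, 6->4, 5->3, 4->2, 1->1
Step 2: d_i = R_x(i) - R_y(i); compute d_i^2.
  (1-7)^2=36, (3-5)^2=4, (2-8)^2=36, (6-9)^2=9, (9-6)^2=9, (4-4)^2=0, (8-3)^2=25, (7-2)^2=25, (5-1)^2=16
sum(d^2) = 160.
Step 3: rho = 1 - 6*160 / (9*(9^2 - 1)) = 1 - 960/720 = -0.333333.
Step 4: Under H0, t = rho * sqrt((n-2)/(1-rho^2)) = -0.9354 ~ t(7).
Step 5: Two-sided p-value from the t-distribution with 7 df = 0.380713.
Step 6: alpha = 0.1. fail to reject H0.

rho = -0.3333, p = 0.380713, fail to reject H0 at alpha = 0.1.


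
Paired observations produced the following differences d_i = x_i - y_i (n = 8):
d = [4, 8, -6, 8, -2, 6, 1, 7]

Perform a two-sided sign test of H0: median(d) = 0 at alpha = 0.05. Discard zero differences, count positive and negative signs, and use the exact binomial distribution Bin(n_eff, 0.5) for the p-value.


Step 1: Discard zero differences. Original n = 8; n_eff = number of nonzero differences = 8.
Nonzero differences (with sign): +4, +8, -6, +8, -2, +6, +1, +7
Step 2: Count signs: positive = 6, negative = 2.
Step 3: Under H0: P(positive) = 0.5, so the number of positives S ~ Bin(8, 0.5).
Step 4: Two-sided exact p-value = sum of Bin(8,0.5) probabilities at or below the observed probability = 0.289062.
Step 5: alpha = 0.05. fail to reject H0.

n_eff = 8, pos = 6, neg = 2, p = 0.289062, fail to reject H0.


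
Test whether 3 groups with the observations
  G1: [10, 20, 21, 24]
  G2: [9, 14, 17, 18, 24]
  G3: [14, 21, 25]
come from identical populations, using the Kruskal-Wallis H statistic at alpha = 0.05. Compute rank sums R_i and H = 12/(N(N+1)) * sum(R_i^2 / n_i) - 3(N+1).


Step 1: Combine all N = 12 observations and assign midranks.
sorted (value, group, rank): (9,G2,1), (10,G1,2), (14,G2,3.5), (14,G3,3.5), (17,G2,5), (18,G2,6), (20,G1,7), (21,G1,8.5), (21,G3,8.5), (24,G1,10.5), (24,G2,10.5), (25,G3,12)
Step 2: Sum ranks within each group.
R_1 = 28 (n_1 = 4)
R_2 = 26 (n_2 = 5)
R_3 = 24 (n_3 = 3)
Step 3: H = 12/(N(N+1)) * sum(R_i^2/n_i) - 3(N+1)
     = 12/(12*13) * (28^2/4 + 26^2/5 + 24^2/3) - 3*13
     = 0.076923 * 523.2 - 39
     = 1.246154.
Step 4: Ties present; correction factor C = 1 - 18/(12^3 - 12) = 0.989510. Corrected H = 1.246154 / 0.989510 = 1.259364.
Step 5: Under H0, H ~ chi^2(2); p-value = 0.532761.
Step 6: alpha = 0.05. fail to reject H0.

H = 1.2594, df = 2, p = 0.532761, fail to reject H0.


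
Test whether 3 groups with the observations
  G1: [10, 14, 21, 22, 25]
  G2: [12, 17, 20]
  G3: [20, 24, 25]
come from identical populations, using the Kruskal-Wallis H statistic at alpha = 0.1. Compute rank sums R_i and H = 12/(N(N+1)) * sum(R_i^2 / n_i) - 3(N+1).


Step 1: Combine all N = 11 observations and assign midranks.
sorted (value, group, rank): (10,G1,1), (12,G2,2), (14,G1,3), (17,G2,4), (20,G2,5.5), (20,G3,5.5), (21,G1,7), (22,G1,8), (24,G3,9), (25,G1,10.5), (25,G3,10.5)
Step 2: Sum ranks within each group.
R_1 = 29.5 (n_1 = 5)
R_2 = 11.5 (n_2 = 3)
R_3 = 25 (n_3 = 3)
Step 3: H = 12/(N(N+1)) * sum(R_i^2/n_i) - 3(N+1)
     = 12/(11*12) * (29.5^2/5 + 11.5^2/3 + 25^2/3) - 3*12
     = 0.090909 * 426.467 - 36
     = 2.769697.
Step 4: Ties present; correction factor C = 1 - 12/(11^3 - 11) = 0.990909. Corrected H = 2.769697 / 0.990909 = 2.795107.
Step 5: Under H0, H ~ chi^2(2); p-value = 0.247201.
Step 6: alpha = 0.1. fail to reject H0.

H = 2.7951, df = 2, p = 0.247201, fail to reject H0.


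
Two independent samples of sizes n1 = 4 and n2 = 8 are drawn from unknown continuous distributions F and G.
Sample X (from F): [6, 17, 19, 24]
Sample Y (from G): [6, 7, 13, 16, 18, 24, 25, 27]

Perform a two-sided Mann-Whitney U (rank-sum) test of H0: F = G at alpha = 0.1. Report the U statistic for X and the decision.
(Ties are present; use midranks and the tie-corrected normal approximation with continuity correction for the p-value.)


Step 1: Combine and sort all 12 observations; assign midranks.
sorted (value, group): (6,X), (6,Y), (7,Y), (13,Y), (16,Y), (17,X), (18,Y), (19,X), (24,X), (24,Y), (25,Y), (27,Y)
ranks: 6->1.5, 6->1.5, 7->3, 13->4, 16->5, 17->6, 18->7, 19->8, 24->9.5, 24->9.5, 25->11, 27->12
Step 2: Rank sum for X: R1 = 1.5 + 6 + 8 + 9.5 = 25.
Step 3: U_X = R1 - n1(n1+1)/2 = 25 - 4*5/2 = 25 - 10 = 15.
       U_Y = n1*n2 - U_X = 32 - 15 = 17.
Step 4: Ties are present, so use the tie-corrected normal approximation (with continuity correction) for the p-value.
Step 5: p-value = 0.932087; compare to alpha = 0.1. fail to reject H0.

U_X = 15, p = 0.932087, fail to reject H0 at alpha = 0.1.


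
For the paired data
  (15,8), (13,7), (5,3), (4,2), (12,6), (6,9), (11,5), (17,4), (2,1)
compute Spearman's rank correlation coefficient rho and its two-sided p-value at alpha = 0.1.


Step 1: Rank x and y separately (midranks; no ties here).
rank(x): 15->8, 13->7, 5->3, 4->2, 12->6, 6->4, 11->5, 17->9, 2->1
rank(y): 8->8, 7->7, 3->3, 2->2, 6->6, 9->9, 5->5, 4->4, 1->1
Step 2: d_i = R_x(i) - R_y(i); compute d_i^2.
  (8-8)^2=0, (7-7)^2=0, (3-3)^2=0, (2-2)^2=0, (6-6)^2=0, (4-9)^2=25, (5-5)^2=0, (9-4)^2=25, (1-1)^2=0
sum(d^2) = 50.
Step 3: rho = 1 - 6*50 / (9*(9^2 - 1)) = 1 - 300/720 = 0.583333.
Step 4: Under H0, t = rho * sqrt((n-2)/(1-rho^2)) = 1.9001 ~ t(7).
Step 5: Two-sided p-value from the t-distribution with 7 df = 0.099186.
Step 6: alpha = 0.1. reject H0.

rho = 0.5833, p = 0.099186, reject H0 at alpha = 0.1.


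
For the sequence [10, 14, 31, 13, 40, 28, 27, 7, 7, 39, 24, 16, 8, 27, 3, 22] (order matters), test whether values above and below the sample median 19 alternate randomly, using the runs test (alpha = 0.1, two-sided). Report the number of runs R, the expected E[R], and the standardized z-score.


Step 1: Compute median = 19; label A = above, B = below.
Labels in order: BBABAAABBAABBABA  (n_A = 8, n_B = 8)
Step 2: Count runs R = 10.
Step 3: Under H0 (random ordering), E[R] = 2*n_A*n_B/(n_A+n_B) + 1 = 2*8*8/16 + 1 = 9.0000.
        Var[R] = 2*n_A*n_B*(2*n_A*n_B - n_A - n_B) / ((n_A+n_B)^2 * (n_A+n_B-1)) = 14336/3840 = 3.7333.
        SD[R] = 1.9322.
Step 4: Continuity-corrected z = (R - 0.5 - E[R]) / SD[R] = (10 - 0.5 - 9.0000) / 1.9322 = 0.2588.
Step 5: Two-sided p-value via normal approximation = 2*(1 - Phi(|z|)) = 0.795809.
Step 6: alpha = 0.1. fail to reject H0.

R = 10, z = 0.2588, p = 0.795809, fail to reject H0.


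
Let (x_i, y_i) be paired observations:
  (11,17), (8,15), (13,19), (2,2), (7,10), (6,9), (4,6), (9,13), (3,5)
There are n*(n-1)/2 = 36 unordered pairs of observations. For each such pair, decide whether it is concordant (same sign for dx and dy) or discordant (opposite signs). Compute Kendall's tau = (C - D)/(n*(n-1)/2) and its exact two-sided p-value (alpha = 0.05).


Step 1: Enumerate the 36 unordered pairs (i,j) with i<j and classify each by sign(x_j-x_i) * sign(y_j-y_i).
  (1,2):dx=-3,dy=-2->C; (1,3):dx=+2,dy=+2->C; (1,4):dx=-9,dy=-15->C; (1,5):dx=-4,dy=-7->C
  (1,6):dx=-5,dy=-8->C; (1,7):dx=-7,dy=-11->C; (1,8):dx=-2,dy=-4->C; (1,9):dx=-8,dy=-12->C
  (2,3):dx=+5,dy=+4->C; (2,4):dx=-6,dy=-13->C; (2,5):dx=-1,dy=-5->C; (2,6):dx=-2,dy=-6->C
  (2,7):dx=-4,dy=-9->C; (2,8):dx=+1,dy=-2->D; (2,9):dx=-5,dy=-10->C; (3,4):dx=-11,dy=-17->C
  (3,5):dx=-6,dy=-9->C; (3,6):dx=-7,dy=-10->C; (3,7):dx=-9,dy=-13->C; (3,8):dx=-4,dy=-6->C
  (3,9):dx=-10,dy=-14->C; (4,5):dx=+5,dy=+8->C; (4,6):dx=+4,dy=+7->C; (4,7):dx=+2,dy=+4->C
  (4,8):dx=+7,dy=+11->C; (4,9):dx=+1,dy=+3->C; (5,6):dx=-1,dy=-1->C; (5,7):dx=-3,dy=-4->C
  (5,8):dx=+2,dy=+3->C; (5,9):dx=-4,dy=-5->C; (6,7):dx=-2,dy=-3->C; (6,8):dx=+3,dy=+4->C
  (6,9):dx=-3,dy=-4->C; (7,8):dx=+5,dy=+7->C; (7,9):dx=-1,dy=-1->C; (8,9):dx=-6,dy=-8->C
Step 2: C = 35, D = 1, total pairs = 36.
Step 3: tau = (C - D)/(n(n-1)/2) = (35 - 1)/36 = 0.944444.
Step 4: Exact two-sided p-value (enumerate n! = 362880 permutations of y under H0): p = 0.000050.
Step 5: alpha = 0.05. reject H0.

tau_b = 0.9444 (C=35, D=1), p = 0.000050, reject H0.


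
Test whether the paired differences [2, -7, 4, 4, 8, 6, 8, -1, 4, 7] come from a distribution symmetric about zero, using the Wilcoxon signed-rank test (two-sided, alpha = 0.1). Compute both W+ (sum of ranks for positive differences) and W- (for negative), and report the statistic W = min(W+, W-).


Step 1: Drop any zero differences (none here) and take |d_i|.
|d| = [2, 7, 4, 4, 8, 6, 8, 1, 4, 7]
Step 2: Midrank |d_i| (ties get averaged ranks).
ranks: |2|->2, |7|->7.5, |4|->4, |4|->4, |8|->9.5, |6|->6, |8|->9.5, |1|->1, |4|->4, |7|->7.5
Step 3: Attach original signs; sum ranks with positive sign and with negative sign.
W+ = 2 + 4 + 4 + 9.5 + 6 + 9.5 + 4 + 7.5 = 46.5
W- = 7.5 + 1 = 8.5
(Check: W+ + W- = 55 should equal n(n+1)/2 = 55.)
Step 4: Test statistic W = min(W+, W-) = 8.5.
Step 5: Ties in |d|, so use the tie-corrected normal approximation.
        E[W] = n(n+1)/4 = 10*11/4 = 27.5.
        Tie groups: |d|=4 (t=3), |d|=7 (t=2), |d|=8 (t=2); sum(t^3 - t) = 36.
        Var[W] = n(n+1)(2n+1)/24 - sum(t^3-t)/48 = 2310/24 - 36/48 = 95.5.
        z = (W - E[W]) / sqrt(Var[W]) = (8.5 - 27.5) / 9.7724 = -1.9442.
        Two-sided p = 2*Phi(z) = 0.051865.
Step 6: alpha = 0.1. reject H0.

W+ = 46.5, W- = 8.5, W = min = 8.5, p = 0.051865, reject H0.


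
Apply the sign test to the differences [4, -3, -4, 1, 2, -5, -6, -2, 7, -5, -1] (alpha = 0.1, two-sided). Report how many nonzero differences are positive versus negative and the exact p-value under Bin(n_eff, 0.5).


Step 1: Discard zero differences. Original n = 11; n_eff = number of nonzero differences = 11.
Nonzero differences (with sign): +4, -3, -4, +1, +2, -5, -6, -2, +7, -5, -1
Step 2: Count signs: positive = 4, negative = 7.
Step 3: Under H0: P(positive) = 0.5, so the number of positives S ~ Bin(11, 0.5).
Step 4: Two-sided exact p-value = sum of Bin(11,0.5) probabilities at or below the observed probability = 0.548828.
Step 5: alpha = 0.1. fail to reject H0.

n_eff = 11, pos = 4, neg = 7, p = 0.548828, fail to reject H0.


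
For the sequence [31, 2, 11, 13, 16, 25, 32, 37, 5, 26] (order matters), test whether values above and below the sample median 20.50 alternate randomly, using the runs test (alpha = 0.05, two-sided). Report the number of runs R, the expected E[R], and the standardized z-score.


Step 1: Compute median = 20.50; label A = above, B = below.
Labels in order: ABBBBAAABA  (n_A = 5, n_B = 5)
Step 2: Count runs R = 5.
Step 3: Under H0 (random ordering), E[R] = 2*n_A*n_B/(n_A+n_B) + 1 = 2*5*5/10 + 1 = 6.0000.
        Var[R] = 2*n_A*n_B*(2*n_A*n_B - n_A - n_B) / ((n_A+n_B)^2 * (n_A+n_B-1)) = 2000/900 = 2.2222.
        SD[R] = 1.4907.
Step 4: Continuity-corrected z = (R + 0.5 - E[R]) / SD[R] = (5 + 0.5 - 6.0000) / 1.4907 = -0.3354.
Step 5: Two-sided p-value via normal approximation = 2*(1 - Phi(|z|)) = 0.737316.
Step 6: alpha = 0.05. fail to reject H0.

R = 5, z = -0.3354, p = 0.737316, fail to reject H0.


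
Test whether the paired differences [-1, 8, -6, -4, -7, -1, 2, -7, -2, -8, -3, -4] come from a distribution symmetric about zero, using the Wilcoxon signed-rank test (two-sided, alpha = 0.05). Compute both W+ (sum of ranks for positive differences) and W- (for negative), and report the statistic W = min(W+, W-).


Step 1: Drop any zero differences (none here) and take |d_i|.
|d| = [1, 8, 6, 4, 7, 1, 2, 7, 2, 8, 3, 4]
Step 2: Midrank |d_i| (ties get averaged ranks).
ranks: |1|->1.5, |8|->11.5, |6|->8, |4|->6.5, |7|->9.5, |1|->1.5, |2|->3.5, |7|->9.5, |2|->3.5, |8|->11.5, |3|->5, |4|->6.5
Step 3: Attach original signs; sum ranks with positive sign and with negative sign.
W+ = 11.5 + 3.5 = 15
W- = 1.5 + 8 + 6.5 + 9.5 + 1.5 + 9.5 + 3.5 + 11.5 + 5 + 6.5 = 63
(Check: W+ + W- = 78 should equal n(n+1)/2 = 78.)
Step 4: Test statistic W = min(W+, W-) = 15.
Step 5: Ties in |d|, so use the tie-corrected normal approximation.
        E[W] = n(n+1)/4 = 12*13/4 = 39.
        Tie groups: |d|=1 (t=2), |d|=2 (t=2), |d|=4 (t=2), |d|=7 (t=2), |d|=8 (t=2); sum(t^3 - t) = 30.
        Var[W] = n(n+1)(2n+1)/24 - sum(t^3-t)/48 = 3900/24 - 30/48 = 161.875.
        z = (W - E[W]) / sqrt(Var[W]) = (15 - 39) / 12.7230 = -1.8863.
        Two-sided p = 2*Phi(z) = 0.059248.
Step 6: alpha = 0.05. fail to reject H0.

W+ = 15, W- = 63, W = min = 15, p = 0.059248, fail to reject H0.
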